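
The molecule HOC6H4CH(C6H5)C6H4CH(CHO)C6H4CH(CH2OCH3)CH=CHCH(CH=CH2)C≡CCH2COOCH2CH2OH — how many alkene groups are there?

2

Taking each segment in turn:
  HOC6H4: –OH attached directly to an aromatic ring → phenol (not alcohol); the ring itself is an arene.
  CH(C6H5): pendant –C6H5: benzene ring → arene.
  C6H4: para-disubstituted benzene ring → arene.
  CH(CHO): pendant –CHO: carbonyl C bonded to C and H → aldehyde.
  C6H4: para-disubstituted benzene ring → arene.
  CH(CH2OCH3): pendant –CH2OCH3: C–O–C linkage → ether.
  CH=CH: C=C double bond → alkene.
  CH(CH=CH2): pendant –CH=CH2: C=C double bond → alkene.
  C≡C: C≡C triple bond → alkyne.
  CH2COOCH2: –C(=O)–O–C with C on the carbonyl side → ester.
  CH2OH: –OH on an sp³ carbon → alcohol.
Alkene appears at: CH=CH, CH(CH=CH2) → 2.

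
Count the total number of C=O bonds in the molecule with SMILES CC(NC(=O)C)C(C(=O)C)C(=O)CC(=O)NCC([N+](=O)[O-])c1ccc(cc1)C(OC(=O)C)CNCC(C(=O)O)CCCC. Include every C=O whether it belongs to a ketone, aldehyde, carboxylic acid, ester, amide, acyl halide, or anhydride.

CH(NHCOCH3): amide, 1 C=O (running total 1).
CH(COCH3): ketone, 1 C=O (running total 2).
CO: ketone, 1 C=O (running total 3).
CH2CONHCH2: amide, 1 C=O (running total 4).
CH(OCOCH3): ester, 1 C=O (running total 5).
CH(COOH): carboxylic acid, 1 C=O (running total 6).

6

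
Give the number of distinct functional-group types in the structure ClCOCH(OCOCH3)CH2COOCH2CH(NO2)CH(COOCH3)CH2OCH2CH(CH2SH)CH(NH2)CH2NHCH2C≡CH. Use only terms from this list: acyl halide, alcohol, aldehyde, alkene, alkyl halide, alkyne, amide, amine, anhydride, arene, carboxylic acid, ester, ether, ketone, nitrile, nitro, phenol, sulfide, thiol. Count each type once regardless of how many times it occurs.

–C(=O)Cl: carbonyl C bonded to C and to a halogen → acyl halide (not alkyl halide).
pendant –OC(=O)CH3: an acyloxy group → ester.
–C(=O)–O–C with C on the carbonyl side → ester.
–NO2 on an sp³ carbon → nitro (the N=O is not a carbonyl).
pendant –COOCH3: carbonyl C bonded to C and –OCH3 → ester.
C–O–C with sp³ carbons on both sides and no adjacent C=O → ether.
pendant –CH2SH → thiol.
–NH2 on an sp³ carbon with no adjacent C=O → amine.
C–N–C with sp³ carbons and no adjacent C=O → amine (secondary).
C≡C triple bond → alkyne.
Distinct types present: acyl halide, alkyne, amine, ester, ether, nitro, thiol.

7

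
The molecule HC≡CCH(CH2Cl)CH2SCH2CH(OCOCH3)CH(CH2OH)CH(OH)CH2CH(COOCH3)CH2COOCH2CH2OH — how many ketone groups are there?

0

C≡C triple bond → alkyne.
pendant –CH2X: halogen on sp³ carbon → alkyl halide.
C–S–C linkage → sulfide (thioether).
pendant –OC(=O)CH3: an acyloxy group → ester.
pendant –CH2OH on an sp³ backbone C → alcohol.
–OH on an sp³ carbon → alcohol (secondary).
pendant –COOCH3: carbonyl C bonded to C and –OCH3 → ester.
–C(=O)–O–C with C on the carbonyl side → ester.
–OH on an sp³ carbon → alcohol.
No segment is a ketone: CH(OCOCH3) is ester, not ketone; CH(COOCH3) is ester, not ketone; CH2COOCH2 is ester, not ketone. → 0.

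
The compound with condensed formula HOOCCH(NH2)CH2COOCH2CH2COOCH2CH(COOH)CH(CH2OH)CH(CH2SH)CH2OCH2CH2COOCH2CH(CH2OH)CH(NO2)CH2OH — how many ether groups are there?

Taking each segment in turn:
  HOOC: –COOH: carbonyl C bonded to –OH and C → carboxylic acid (the –OH is not a separate alcohol).
  CH(NH2): –NH2 on an sp³ carbon with no adjacent C=O → amine.
  CH2COOCH2: –C(=O)–O–C with C on the carbonyl side → ester.
  CH2COOCH2: –C(=O)–O–C with C on the carbonyl side → ester.
  CH(COOH): pendant –COOH: carbonyl C bonded to C and –OH → carboxylic acid.
  CH(CH2OH): pendant –CH2OH on an sp³ backbone C → alcohol.
  CH(CH2SH): pendant –CH2SH → thiol.
  CH2OCH2: C–O–C with sp³ carbons on both sides and no adjacent C=O → ether.
  CH2COOCH2: –C(=O)–O–C with C on the carbonyl side → ester.
  CH(CH2OH): pendant –CH2OH on an sp³ backbone C → alcohol.
  CH(NO2): –NO2 on an sp³ carbon → nitro (the N=O is not a carbonyl).
  CH2OH: –OH on an sp³ carbon → alcohol.
Ether appears at: CH2OCH2 → 1.

1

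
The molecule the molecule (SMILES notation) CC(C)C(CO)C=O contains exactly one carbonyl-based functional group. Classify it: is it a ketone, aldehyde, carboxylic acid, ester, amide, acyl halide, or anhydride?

The carbonyl is in the CHO segment: terminal –CHO: carbonyl C bonded to H and C → aldehyde.

aldehyde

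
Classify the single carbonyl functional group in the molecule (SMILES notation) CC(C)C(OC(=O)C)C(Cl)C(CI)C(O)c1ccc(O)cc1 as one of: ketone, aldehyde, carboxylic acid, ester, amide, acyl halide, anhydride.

The carbonyl is in the CH(OCOCH3) segment: pendant –OC(=O)CH3: an acyloxy group → ester.

ester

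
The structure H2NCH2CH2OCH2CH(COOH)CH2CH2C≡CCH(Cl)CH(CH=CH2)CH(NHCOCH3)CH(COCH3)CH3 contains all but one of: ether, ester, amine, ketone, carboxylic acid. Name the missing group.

ester

ether: present (CH2OCH2 — C–O–C with sp³ carbons on both sides and no adjacent C=O → ether).
ketone: present (CH(COCH3) — pendant –COCH3: carbonyl C bonded to two carbons → ketone).
carboxylic acid: present (CH(COOH) — pendant –COOH: carbonyl C bonded to C and –OH → carboxylic acid).
amine: present (H2NCH2 — –NH2 on an sp³ carbon with no adjacent C=O → amine).
ester: no segment matches this pattern.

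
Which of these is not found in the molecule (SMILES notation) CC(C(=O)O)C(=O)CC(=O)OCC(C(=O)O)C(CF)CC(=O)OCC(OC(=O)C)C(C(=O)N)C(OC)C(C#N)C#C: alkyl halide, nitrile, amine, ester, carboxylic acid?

nitrile: present (CH(CN) — pendant –C≡N: nitrile).
carboxylic acid: present (CH(COOH) — pendant –COOH: carbonyl C bonded to C and –OH → carboxylic acid).
ester: present (CH2COOCH2 — –C(=O)–O–C with C on the carbonyl side → ester).
alkyl halide: present (CH(CH2F) — pendant –CH2X: halogen on sp³ carbon → alkyl halide).
amine: absent. In CH(CONH2), the nitrogen is bonded directly to a carbonyl carbon, making it part of an amide, not a free amine.

amine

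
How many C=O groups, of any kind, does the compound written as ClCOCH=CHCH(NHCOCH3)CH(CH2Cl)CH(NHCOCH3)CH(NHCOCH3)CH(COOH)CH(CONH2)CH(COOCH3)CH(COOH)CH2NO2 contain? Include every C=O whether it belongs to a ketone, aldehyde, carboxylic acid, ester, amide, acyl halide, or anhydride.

8

ClCO: acyl halide, 1 C=O (running total 1).
CH(NHCOCH3): amide, 1 C=O (running total 2).
CH(NHCOCH3): amide, 1 C=O (running total 3).
CH(NHCOCH3): amide, 1 C=O (running total 4).
CH(COOH): carboxylic acid, 1 C=O (running total 5).
CH(CONH2): amide, 1 C=O (running total 6).
CH(COOCH3): ester, 1 C=O (running total 7).
CH(COOH): carboxylic acid, 1 C=O (running total 8).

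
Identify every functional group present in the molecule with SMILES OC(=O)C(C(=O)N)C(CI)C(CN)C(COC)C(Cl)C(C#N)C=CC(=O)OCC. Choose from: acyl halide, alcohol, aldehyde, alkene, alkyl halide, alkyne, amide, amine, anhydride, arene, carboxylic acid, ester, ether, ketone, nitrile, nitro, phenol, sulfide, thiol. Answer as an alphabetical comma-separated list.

alkene, alkyl halide, amide, amine, carboxylic acid, ester, ether, nitrile

Reading the structure from left to right:
  HOOC: –COOH: carbonyl C bonded to –OH and C → carboxylic acid (the –OH is not a separate alcohol).
  CH(CONH2): pendant –CONH2: carbonyl C bonded to C and N → amide.
  CH(CH2I): pendant –CH2X: halogen on sp³ carbon → alkyl halide.
  CH(CH2NH2): pendant –CH2NH2: N on sp³ C, no adjacent C=O → amine.
  CH(CH2OCH3): pendant –CH2OCH3: C–O–C linkage → ether.
  CH(Cl): halogen on an sp³ carbon → alkyl halide.
  CH(CN): pendant –C≡N: nitrile.
  CH=CH: C=C double bond → alkene.
  COOCH2CH3: –C(=O)OCH2CH3: carbonyl C bonded to C and to –OEt → ester.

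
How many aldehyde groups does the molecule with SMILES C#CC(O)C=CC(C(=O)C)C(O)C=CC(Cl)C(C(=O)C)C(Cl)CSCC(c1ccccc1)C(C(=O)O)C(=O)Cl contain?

0

Working along the chain:
  HC≡C: C≡C triple bond → alkyne.
  CH(OH): –OH on an sp³ carbon → alcohol (secondary).
  CH=CH: C=C double bond → alkene.
  CH(COCH3): pendant –COCH3: carbonyl C bonded to two carbons → ketone.
  CH(OH): –OH on an sp³ carbon → alcohol (secondary).
  CH=CH: C=C double bond → alkene.
  CH(Cl): halogen on an sp³ carbon → alkyl halide.
  CH(COCH3): pendant –COCH3: carbonyl C bonded to two carbons → ketone.
  CH(Cl): halogen on an sp³ carbon → alkyl halide.
  CH2SCH2: C–S–C linkage → sulfide (thioether).
  CH(C6H5): pendant –C6H5: benzene ring → arene.
  CH(COOH): pendant –COOH: carbonyl C bonded to C and –OH → carboxylic acid.
  COCl: –C(=O)Cl: carbonyl C bonded to C and to a halogen → acyl halide (not alkyl halide).
No segment is a aldehyde: CH(COCH3) is ketone, not aldehyde; CH(COCH3) is ketone, not aldehyde; CH(COOH) is carboxylic acid, not aldehyde. → 0.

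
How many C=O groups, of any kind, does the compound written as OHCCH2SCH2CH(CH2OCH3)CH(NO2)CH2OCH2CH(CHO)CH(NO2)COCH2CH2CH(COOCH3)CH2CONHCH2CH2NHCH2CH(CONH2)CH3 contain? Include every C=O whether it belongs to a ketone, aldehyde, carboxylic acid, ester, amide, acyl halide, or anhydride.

OHC: aldehyde, 1 C=O (running total 1).
CH(CHO): aldehyde, 1 C=O (running total 2).
CO: ketone, 1 C=O (running total 3).
CH(COOCH3): ester, 1 C=O (running total 4).
CH2CONHCH2: amide, 1 C=O (running total 5).
CH(CONH2): amide, 1 C=O (running total 6).

6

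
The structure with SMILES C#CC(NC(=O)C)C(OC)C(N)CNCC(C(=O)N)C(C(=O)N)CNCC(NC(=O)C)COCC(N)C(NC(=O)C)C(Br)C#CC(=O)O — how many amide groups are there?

C≡C triple bond → alkyne.
pendant –NHC(=O)CH3: N bonded to a carbonyl → amide (not amine).
pendant –OCH3: C–O–C with sp³ C, no adjacent C=O → ether.
–NH2 on an sp³ carbon with no adjacent C=O → amine.
C–N–C with sp³ carbons and no adjacent C=O → amine (secondary).
pendant –CONH2: carbonyl C bonded to C and N → amide.
pendant –CONH2: carbonyl C bonded to C and N → amide.
C–N–C with sp³ carbons and no adjacent C=O → amine (secondary).
pendant –NHC(=O)CH3: N bonded to a carbonyl → amide (not amine).
C–O–C with sp³ carbons on both sides and no adjacent C=O → ether.
–NH2 on an sp³ carbon with no adjacent C=O → amine.
pendant –NHC(=O)CH3: N bonded to a carbonyl → amide (not amine).
halogen on an sp³ carbon → alkyl halide.
C≡C triple bond → alkyne.
–COOH: carbonyl C bonded to –OH and C → carboxylic acid (the –OH is not a separate alcohol).
Amide appears at: CH(NHCOCH3), CH(CONH2), CH(CONH2), CH(NHCOCH3), CH(NHCOCH3) → 5.

5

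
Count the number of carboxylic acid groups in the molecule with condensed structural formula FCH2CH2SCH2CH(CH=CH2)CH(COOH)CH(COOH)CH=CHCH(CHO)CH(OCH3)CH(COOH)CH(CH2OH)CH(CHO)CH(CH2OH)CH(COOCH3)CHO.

3

Reading the structure from left to right:
  FCH2: halogen on an sp³ carbon → alkyl halide.
  CH2SCH2: C–S–C linkage → sulfide (thioether).
  CH(CH=CH2): pendant –CH=CH2: C=C double bond → alkene.
  CH(COOH): pendant –COOH: carbonyl C bonded to C and –OH → carboxylic acid.
  CH(COOH): pendant –COOH: carbonyl C bonded to C and –OH → carboxylic acid.
  CH=CH: C=C double bond → alkene.
  CH(CHO): pendant –CHO: carbonyl C bonded to C and H → aldehyde.
  CH(OCH3): pendant –OCH3: C–O–C with sp³ C, no adjacent C=O → ether.
  CH(COOH): pendant –COOH: carbonyl C bonded to C and –OH → carboxylic acid.
  CH(CH2OH): pendant –CH2OH on an sp³ backbone C → alcohol.
  CH(CHO): pendant –CHO: carbonyl C bonded to C and H → aldehyde.
  CH(CH2OH): pendant –CH2OH on an sp³ backbone C → alcohol.
  CH(COOCH3): pendant –COOCH3: carbonyl C bonded to C and –OCH3 → ester.
  CHO: terminal –CHO: carbonyl C bonded to H and C → aldehyde.
Carboxylic acid appears at: CH(COOH), CH(COOH), CH(COOH) → 3.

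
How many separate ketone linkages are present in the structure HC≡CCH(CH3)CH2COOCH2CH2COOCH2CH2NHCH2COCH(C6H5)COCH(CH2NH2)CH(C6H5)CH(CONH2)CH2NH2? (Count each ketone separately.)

2

C≡C triple bond → alkyne.
–C(=O)–O–C with C on the carbonyl side → ester.
–C(=O)–O–C with C on the carbonyl side → ester.
C–N–C with sp³ carbons and no adjacent C=O → amine (secondary).
–C(=O)– with carbon on both sides → ketone.
pendant –C6H5: benzene ring → arene.
–C(=O)– with carbon on both sides → ketone.
pendant –CH2NH2: N on sp³ C, no adjacent C=O → amine.
pendant –C6H5: benzene ring → arene.
pendant –CONH2: carbonyl C bonded to C and N → amide.
–NH2 on an sp³ carbon with no adjacent C=O → amine.
Ketone appears at: CO, CO → 2.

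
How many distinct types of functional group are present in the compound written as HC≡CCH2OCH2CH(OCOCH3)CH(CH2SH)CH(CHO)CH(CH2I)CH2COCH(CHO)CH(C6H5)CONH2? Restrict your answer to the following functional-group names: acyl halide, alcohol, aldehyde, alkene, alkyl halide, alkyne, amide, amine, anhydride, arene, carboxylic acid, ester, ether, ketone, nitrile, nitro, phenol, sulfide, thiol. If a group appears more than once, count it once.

C≡C triple bond → alkyne.
C–O–C with sp³ carbons on both sides and no adjacent C=O → ether.
pendant –OC(=O)CH3: an acyloxy group → ester.
pendant –CH2SH → thiol.
pendant –CHO: carbonyl C bonded to C and H → aldehyde.
pendant –CH2X: halogen on sp³ carbon → alkyl halide.
–C(=O)– with carbon on both sides → ketone.
pendant –CHO: carbonyl C bonded to C and H → aldehyde.
pendant –C6H5: benzene ring → arene.
–C(=O)NH2: carbonyl C bonded to C and to N → amide (the N is not a separate amine).
Distinct types present: aldehyde, alkyl halide, alkyne, amide, arene, ester, ether, ketone, thiol.

9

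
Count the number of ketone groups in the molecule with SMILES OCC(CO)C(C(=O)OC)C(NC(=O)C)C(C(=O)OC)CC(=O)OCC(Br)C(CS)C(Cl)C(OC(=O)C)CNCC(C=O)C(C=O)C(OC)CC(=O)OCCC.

0

Reading the structure from left to right:
  HOCH2: HO– on an sp³ carbon → alcohol.
  CH(CH2OH): pendant –CH2OH on an sp³ backbone C → alcohol.
  CH(COOCH3): pendant –COOCH3: carbonyl C bonded to C and –OCH3 → ester.
  CH(NHCOCH3): pendant –NHC(=O)CH3: N bonded to a carbonyl → amide (not amine).
  CH(COOCH3): pendant –COOCH3: carbonyl C bonded to C and –OCH3 → ester.
  CH2COOCH2: –C(=O)–O–C with C on the carbonyl side → ester.
  CH(Br): halogen on an sp³ carbon → alkyl halide.
  CH(CH2SH): pendant –CH2SH → thiol.
  CH(Cl): halogen on an sp³ carbon → alkyl halide.
  CH(OCOCH3): pendant –OC(=O)CH3: an acyloxy group → ester.
  CH2NHCH2: C–N–C with sp³ carbons and no adjacent C=O → amine (secondary).
  CH(CHO): pendant –CHO: carbonyl C bonded to C and H → aldehyde.
  CH(CHO): pendant –CHO: carbonyl C bonded to C and H → aldehyde.
  CH(OCH3): pendant –OCH3: C–O–C with sp³ C, no adjacent C=O → ether.
  CH2COOCH2: –C(=O)–O–C with C on the carbonyl side → ester.
No segment is a ketone: CH(COOCH3) is ester, not ketone; CH(NHCOCH3) is amide, not ketone; CH(COOCH3) is ester, not ketone. → 0.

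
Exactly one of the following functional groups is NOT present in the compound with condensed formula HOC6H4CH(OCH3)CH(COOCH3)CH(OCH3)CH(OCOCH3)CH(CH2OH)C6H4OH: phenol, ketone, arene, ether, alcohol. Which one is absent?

ketone

alcohol: present (CH(CH2OH) — pendant –CH2OH on an sp³ backbone C → alcohol).
ether: present (CH(OCH3) — pendant –OCH3: C–O–C with sp³ C, no adjacent C=O → ether).
arene: present (HOC6H4 — –OH attached directly to an aromatic ring → phenol (not alcohol); the ring itself is an arene).
phenol: present (HOC6H4 — –OH attached directly to an aromatic ring → phenol (not alcohol); the ring itself is an arene).
ketone: absent. In each of CH(COOCH3) and CH(OCOCH3), the C=O is bonded to an –O–C group, which defines an ester, not a ketone.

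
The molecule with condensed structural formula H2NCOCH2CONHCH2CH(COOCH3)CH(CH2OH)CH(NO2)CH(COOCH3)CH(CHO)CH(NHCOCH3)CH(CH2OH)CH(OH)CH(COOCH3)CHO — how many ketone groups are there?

0

–C(=O)NH2: carbonyl C bonded to C and to N → amide (the N is not a separate amine).
–C(=O)–N– linkage → amide (the N is not an amine).
pendant –COOCH3: carbonyl C bonded to C and –OCH3 → ester.
pendant –CH2OH on an sp³ backbone C → alcohol.
–NO2 on an sp³ carbon → nitro (the N=O is not a carbonyl).
pendant –COOCH3: carbonyl C bonded to C and –OCH3 → ester.
pendant –CHO: carbonyl C bonded to C and H → aldehyde.
pendant –NHC(=O)CH3: N bonded to a carbonyl → amide (not amine).
pendant –CH2OH on an sp³ backbone C → alcohol.
–OH on an sp³ carbon → alcohol (secondary).
pendant –COOCH3: carbonyl C bonded to C and –OCH3 → ester.
terminal –CHO: carbonyl C bonded to H and C → aldehyde.
No segment is a ketone: H2NCO is amide, not ketone; CH2CONHCH2 is amide, not ketone; CH(COOCH3) is ester, not ketone. → 0.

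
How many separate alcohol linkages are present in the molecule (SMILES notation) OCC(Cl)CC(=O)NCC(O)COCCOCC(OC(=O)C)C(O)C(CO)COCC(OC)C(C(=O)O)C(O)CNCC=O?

5

Taking each segment in turn:
  HOCH2: HO– on an sp³ carbon → alcohol.
  CH(Cl): halogen on an sp³ carbon → alkyl halide.
  CH2CONHCH2: –C(=O)–N– linkage → amide (the N is not an amine).
  CH(OH): –OH on an sp³ carbon → alcohol (secondary).
  CH2OCH2: C–O–C with sp³ carbons on both sides and no adjacent C=O → ether.
  CH2OCH2: C–O–C with sp³ carbons on both sides and no adjacent C=O → ether.
  CH(OCOCH3): pendant –OC(=O)CH3: an acyloxy group → ester.
  CH(OH): –OH on an sp³ carbon → alcohol (secondary).
  CH(CH2OH): pendant –CH2OH on an sp³ backbone C → alcohol.
  CH2OCH2: C–O–C with sp³ carbons on both sides and no adjacent C=O → ether.
  CH(OCH3): pendant –OCH3: C–O–C with sp³ C, no adjacent C=O → ether.
  CH(COOH): pendant –COOH: carbonyl C bonded to C and –OH → carboxylic acid.
  CH(OH): –OH on an sp³ carbon → alcohol (secondary).
  CH2NHCH2: C–N–C with sp³ carbons and no adjacent C=O → amine (secondary).
  CHO: terminal –CHO: carbonyl C bonded to H and C → aldehyde.
Alcohol appears at: HOCH2, CH(OH), CH(OH), CH(CH2OH), CH(OH) → 5.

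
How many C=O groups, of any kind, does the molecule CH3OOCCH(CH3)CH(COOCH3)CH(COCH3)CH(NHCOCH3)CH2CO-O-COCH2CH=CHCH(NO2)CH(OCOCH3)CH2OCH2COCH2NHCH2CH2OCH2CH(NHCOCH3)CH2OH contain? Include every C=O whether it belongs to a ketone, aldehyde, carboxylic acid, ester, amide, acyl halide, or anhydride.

CH3OOC: ester, 1 C=O (running total 1).
CH(COOCH3): ester, 1 C=O (running total 2).
CH(COCH3): ketone, 1 C=O (running total 3).
CH(NHCOCH3): amide, 1 C=O (running total 4).
CH2CO-O-COCH2: anhydride, 2 C=O (running total 6).
CH(OCOCH3): ester, 1 C=O (running total 7).
CO: ketone, 1 C=O (running total 8).
CH(NHCOCH3): amide, 1 C=O (running total 9).

9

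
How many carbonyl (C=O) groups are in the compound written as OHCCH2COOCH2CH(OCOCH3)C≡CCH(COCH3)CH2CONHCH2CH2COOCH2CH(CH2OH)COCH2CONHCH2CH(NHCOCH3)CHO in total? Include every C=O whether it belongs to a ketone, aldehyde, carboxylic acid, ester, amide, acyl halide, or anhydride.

10

OHC: aldehyde, 1 C=O (running total 1).
CH2COOCH2: ester, 1 C=O (running total 2).
CH(OCOCH3): ester, 1 C=O (running total 3).
CH(COCH3): ketone, 1 C=O (running total 4).
CH2CONHCH2: amide, 1 C=O (running total 5).
CH2COOCH2: ester, 1 C=O (running total 6).
CO: ketone, 1 C=O (running total 7).
CH2CONHCH2: amide, 1 C=O (running total 8).
CH(NHCOCH3): amide, 1 C=O (running total 9).
CHO: aldehyde, 1 C=O (running total 10).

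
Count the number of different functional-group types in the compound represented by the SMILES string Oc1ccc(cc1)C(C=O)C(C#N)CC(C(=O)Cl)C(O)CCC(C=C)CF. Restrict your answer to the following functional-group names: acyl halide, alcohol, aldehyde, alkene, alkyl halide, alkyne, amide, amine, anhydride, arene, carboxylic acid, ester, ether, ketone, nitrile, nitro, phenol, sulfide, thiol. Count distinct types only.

8

Reading the structure from left to right:
  HOC6H4: –OH attached directly to an aromatic ring → phenol (not alcohol); the ring itself is an arene.
  CH(CHO): pendant –CHO: carbonyl C bonded to C and H → aldehyde.
  CH(CN): pendant –C≡N: nitrile.
  CH(COCl): pendant –C(=O)X: carbonyl C bonded to C and halogen → acyl halide.
  CH(OH): –OH on an sp³ carbon → alcohol (secondary).
  CH(CH=CH2): pendant –CH=CH2: C=C double bond → alkene.
  CH2F: halogen on an sp³ carbon → alkyl halide.
Distinct types present: acyl halide, alcohol, aldehyde, alkene, alkyl halide, arene, nitrile, phenol.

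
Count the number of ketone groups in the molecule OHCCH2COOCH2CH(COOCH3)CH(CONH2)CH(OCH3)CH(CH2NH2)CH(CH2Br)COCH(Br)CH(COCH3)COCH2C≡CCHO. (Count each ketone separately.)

Taking each segment in turn:
  OHC: terminal –CHO: carbonyl C bonded to H and C → aldehyde.
  CH2COOCH2: –C(=O)–O–C with C on the carbonyl side → ester.
  CH(COOCH3): pendant –COOCH3: carbonyl C bonded to C and –OCH3 → ester.
  CH(CONH2): pendant –CONH2: carbonyl C bonded to C and N → amide.
  CH(OCH3): pendant –OCH3: C–O–C with sp³ C, no adjacent C=O → ether.
  CH(CH2NH2): pendant –CH2NH2: N on sp³ C, no adjacent C=O → amine.
  CH(CH2Br): pendant –CH2X: halogen on sp³ carbon → alkyl halide.
  CO: –C(=O)– with carbon on both sides → ketone.
  CH(Br): halogen on an sp³ carbon → alkyl halide.
  CH(COCH3): pendant –COCH3: carbonyl C bonded to two carbons → ketone.
  CO: –C(=O)– with carbon on both sides → ketone.
  C≡C: C≡C triple bond → alkyne.
  CHO: terminal –CHO: carbonyl C bonded to H and C → aldehyde.
Ketone appears at: CO, CH(COCH3), CO → 3.

3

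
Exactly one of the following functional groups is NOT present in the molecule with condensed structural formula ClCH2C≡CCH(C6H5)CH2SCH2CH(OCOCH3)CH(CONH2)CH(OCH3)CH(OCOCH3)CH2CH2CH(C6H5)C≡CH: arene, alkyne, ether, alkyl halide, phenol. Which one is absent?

phenol

ether: present (CH(OCH3) — pendant –OCH3: C–O–C with sp³ C, no adjacent C=O → ether).
alkyne: present (C≡C — C≡C triple bond → alkyne).
alkyl halide: present (ClCH2 — halogen on an sp³ carbon → alkyl halide).
arene: present (CH(C6H5) — pendant –C6H5: benzene ring → arene).
phenol: no segment matches this pattern.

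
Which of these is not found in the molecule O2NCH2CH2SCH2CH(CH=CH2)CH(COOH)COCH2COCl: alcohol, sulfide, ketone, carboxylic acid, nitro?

alcohol

carboxylic acid: present (CH(COOH) — pendant –COOH: carbonyl C bonded to C and –OH → carboxylic acid).
nitro: present (O2NCH2 — –NO2 on carbon → nitro group).
sulfide: present (CH2SCH2 — C–S–C linkage → sulfide (thioether)).
ketone: present (CO — –C(=O)– with carbon on both sides → ketone).
alcohol: absent. In CH(COOH), the –OH sits on a carbonyl carbon, making it part of a carboxylic acid, not an alcohol.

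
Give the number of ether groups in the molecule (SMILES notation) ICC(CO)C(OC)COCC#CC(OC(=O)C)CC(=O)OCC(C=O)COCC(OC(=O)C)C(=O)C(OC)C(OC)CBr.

5

Taking each segment in turn:
  ICH2: halogen on an sp³ carbon → alkyl halide.
  CH(CH2OH): pendant –CH2OH on an sp³ backbone C → alcohol.
  CH(OCH3): pendant –OCH3: C–O–C with sp³ C, no adjacent C=O → ether.
  CH2OCH2: C–O–C with sp³ carbons on both sides and no adjacent C=O → ether.
  C≡C: C≡C triple bond → alkyne.
  CH(OCOCH3): pendant –OC(=O)CH3: an acyloxy group → ester.
  CH2COOCH2: –C(=O)–O–C with C on the carbonyl side → ester.
  CH(CHO): pendant –CHO: carbonyl C bonded to C and H → aldehyde.
  CH2OCH2: C–O–C with sp³ carbons on both sides and no adjacent C=O → ether.
  CH(OCOCH3): pendant –OC(=O)CH3: an acyloxy group → ester.
  CO: –C(=O)– with carbon on both sides → ketone.
  CH(OCH3): pendant –OCH3: C–O–C with sp³ C, no adjacent C=O → ether.
  CH(OCH3): pendant –OCH3: C–O–C with sp³ C, no adjacent C=O → ether.
  CH2Br: halogen on an sp³ carbon → alkyl halide.
Ether appears at: CH(OCH3), CH2OCH2, CH2OCH2, CH(OCH3), CH(OCH3) → 5.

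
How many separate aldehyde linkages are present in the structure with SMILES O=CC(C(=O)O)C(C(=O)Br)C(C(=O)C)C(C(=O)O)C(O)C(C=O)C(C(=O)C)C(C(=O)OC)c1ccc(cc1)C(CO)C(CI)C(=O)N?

Reading the structure from left to right:
  OHC: terminal –CHO: carbonyl C bonded to H and C → aldehyde.
  CH(COOH): pendant –COOH: carbonyl C bonded to C and –OH → carboxylic acid.
  CH(COBr): pendant –C(=O)X: carbonyl C bonded to C and halogen → acyl halide.
  CH(COCH3): pendant –COCH3: carbonyl C bonded to two carbons → ketone.
  CH(COOH): pendant –COOH: carbonyl C bonded to C and –OH → carboxylic acid.
  CH(OH): –OH on an sp³ carbon → alcohol (secondary).
  CH(CHO): pendant –CHO: carbonyl C bonded to C and H → aldehyde.
  CH(COCH3): pendant –COCH3: carbonyl C bonded to two carbons → ketone.
  CH(COOCH3): pendant –COOCH3: carbonyl C bonded to C and –OCH3 → ester.
  C6H4: para-disubstituted benzene ring → arene.
  CH(CH2OH): pendant –CH2OH on an sp³ backbone C → alcohol.
  CH(CH2I): pendant –CH2X: halogen on sp³ carbon → alkyl halide.
  CONH2: –C(=O)NH2: carbonyl C bonded to C and to N → amide (the N is not a separate amine).
Aldehyde appears at: OHC, CH(CHO) → 2.

2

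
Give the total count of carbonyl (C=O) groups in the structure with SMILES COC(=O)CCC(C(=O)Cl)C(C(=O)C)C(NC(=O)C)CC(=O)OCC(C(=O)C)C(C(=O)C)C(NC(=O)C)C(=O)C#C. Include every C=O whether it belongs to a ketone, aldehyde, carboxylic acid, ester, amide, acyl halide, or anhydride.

CH3OOC: ester, 1 C=O (running total 1).
CH(COCl): acyl halide, 1 C=O (running total 2).
CH(COCH3): ketone, 1 C=O (running total 3).
CH(NHCOCH3): amide, 1 C=O (running total 4).
CH2COOCH2: ester, 1 C=O (running total 5).
CH(COCH3): ketone, 1 C=O (running total 6).
CH(COCH3): ketone, 1 C=O (running total 7).
CH(NHCOCH3): amide, 1 C=O (running total 8).
CO: ketone, 1 C=O (running total 9).

9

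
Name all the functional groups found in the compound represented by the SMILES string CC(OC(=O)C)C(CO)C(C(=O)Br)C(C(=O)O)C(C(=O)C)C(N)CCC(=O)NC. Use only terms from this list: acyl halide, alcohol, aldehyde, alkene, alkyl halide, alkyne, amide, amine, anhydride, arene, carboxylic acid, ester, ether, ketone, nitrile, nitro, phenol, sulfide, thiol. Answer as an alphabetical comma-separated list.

acyl halide, alcohol, amide, amine, carboxylic acid, ester, ketone

Reading the structure from left to right:
  CH(OCOCH3): pendant –OC(=O)CH3: an acyloxy group → ester.
  CH(CH2OH): pendant –CH2OH on an sp³ backbone C → alcohol.
  CH(COBr): pendant –C(=O)X: carbonyl C bonded to C and halogen → acyl halide.
  CH(COOH): pendant –COOH: carbonyl C bonded to C and –OH → carboxylic acid.
  CH(COCH3): pendant –COCH3: carbonyl C bonded to two carbons → ketone.
  CH(NH2): –NH2 on an sp³ carbon with no adjacent C=O → amine.
  CONHCH3: –C(=O)NHCH3: carbonyl C bonded to C and to N → amide (the N is not an amine).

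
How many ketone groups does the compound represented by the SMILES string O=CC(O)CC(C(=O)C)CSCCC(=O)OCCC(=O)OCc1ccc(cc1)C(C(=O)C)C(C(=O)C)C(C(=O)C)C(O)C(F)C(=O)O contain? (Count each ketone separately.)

Working along the chain:
  OHC: terminal –CHO: carbonyl C bonded to H and C → aldehyde.
  CH(OH): –OH on an sp³ carbon → alcohol (secondary).
  CH(COCH3): pendant –COCH3: carbonyl C bonded to two carbons → ketone.
  CH2SCH2: C–S–C linkage → sulfide (thioether).
  CH2COOCH2: –C(=O)–O–C with C on the carbonyl side → ester.
  CH2COOCH2: –C(=O)–O–C with C on the carbonyl side → ester.
  C6H4: para-disubstituted benzene ring → arene.
  CH(COCH3): pendant –COCH3: carbonyl C bonded to two carbons → ketone.
  CH(COCH3): pendant –COCH3: carbonyl C bonded to two carbons → ketone.
  CH(COCH3): pendant –COCH3: carbonyl C bonded to two carbons → ketone.
  CH(OH): –OH on an sp³ carbon → alcohol (secondary).
  CH(F): halogen on an sp³ carbon → alkyl halide.
  COOH: –COOH: carbonyl C bonded to –OH and C → carboxylic acid (the –OH is not a separate alcohol).
Ketone appears at: CH(COCH3), CH(COCH3), CH(COCH3), CH(COCH3) → 4.

4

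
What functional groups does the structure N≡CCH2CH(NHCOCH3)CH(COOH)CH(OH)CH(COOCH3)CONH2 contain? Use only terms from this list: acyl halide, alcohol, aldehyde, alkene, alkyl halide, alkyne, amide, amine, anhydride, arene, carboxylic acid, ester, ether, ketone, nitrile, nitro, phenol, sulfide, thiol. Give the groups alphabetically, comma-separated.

N≡C–: carbon triple-bonded to nitrogen → nitrile.
pendant –NHC(=O)CH3: N bonded to a carbonyl → amide (not amine).
pendant –COOH: carbonyl C bonded to C and –OH → carboxylic acid.
–OH on an sp³ carbon → alcohol (secondary).
pendant –COOCH3: carbonyl C bonded to C and –OCH3 → ester.
–C(=O)NH2: carbonyl C bonded to C and to N → amide (the N is not a separate amine).

alcohol, amide, carboxylic acid, ester, nitrile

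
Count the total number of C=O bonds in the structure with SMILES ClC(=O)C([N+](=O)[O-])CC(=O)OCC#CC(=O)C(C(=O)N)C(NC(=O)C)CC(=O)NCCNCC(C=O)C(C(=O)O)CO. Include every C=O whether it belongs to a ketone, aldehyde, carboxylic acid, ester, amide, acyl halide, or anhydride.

8

ClCO: acyl halide, 1 C=O (running total 1).
CH2COOCH2: ester, 1 C=O (running total 2).
CO: ketone, 1 C=O (running total 3).
CH(CONH2): amide, 1 C=O (running total 4).
CH(NHCOCH3): amide, 1 C=O (running total 5).
CH2CONHCH2: amide, 1 C=O (running total 6).
CH(CHO): aldehyde, 1 C=O (running total 7).
CH(COOH): carboxylic acid, 1 C=O (running total 8).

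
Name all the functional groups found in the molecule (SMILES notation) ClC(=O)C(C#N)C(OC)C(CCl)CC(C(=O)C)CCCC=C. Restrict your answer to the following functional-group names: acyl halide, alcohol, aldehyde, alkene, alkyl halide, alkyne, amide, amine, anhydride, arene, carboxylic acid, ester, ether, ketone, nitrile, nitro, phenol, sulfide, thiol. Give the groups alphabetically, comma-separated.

acyl halide, alkene, alkyl halide, ether, ketone, nitrile

–C(=O)Cl: carbonyl C bonded to C and to a halogen → acyl halide (not alkyl halide).
pendant –C≡N: nitrile.
pendant –OCH3: C–O–C with sp³ C, no adjacent C=O → ether.
pendant –CH2X: halogen on sp³ carbon → alkyl halide.
pendant –COCH3: carbonyl C bonded to two carbons → ketone.
C=C double bond → alkene.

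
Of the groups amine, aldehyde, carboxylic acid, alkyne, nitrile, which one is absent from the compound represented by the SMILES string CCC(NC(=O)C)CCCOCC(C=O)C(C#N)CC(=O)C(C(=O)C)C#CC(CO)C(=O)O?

carboxylic acid: present (COOH — –COOH: carbonyl C bonded to –OH and C → carboxylic acid (the –OH is not a separate alcohol)).
nitrile: present (CH(CN) — pendant –C≡N: nitrile).
alkyne: present (C≡C — C≡C triple bond → alkyne).
aldehyde: present (CH(CHO) — pendant –CHO: carbonyl C bonded to C and H → aldehyde).
amine: absent. In CH(NHCOCH3), the nitrogen is bonded directly to a carbonyl carbon, making it part of an amide, not a free amine.

amine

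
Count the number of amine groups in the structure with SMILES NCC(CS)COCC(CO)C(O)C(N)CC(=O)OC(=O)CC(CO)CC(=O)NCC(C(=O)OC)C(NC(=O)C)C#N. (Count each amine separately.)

2

Reading the structure from left to right:
  H2NCH2: –NH2 on an sp³ carbon with no adjacent C=O → amine.
  CH(CH2SH): pendant –CH2SH → thiol.
  CH2OCH2: C–O–C with sp³ carbons on both sides and no adjacent C=O → ether.
  CH(CH2OH): pendant –CH2OH on an sp³ backbone C → alcohol.
  CH(OH): –OH on an sp³ carbon → alcohol (secondary).
  CH(NH2): –NH2 on an sp³ carbon with no adjacent C=O → amine.
  CH2CO-O-COCH2: two acyl groups sharing one oxygen, –C(=O)–O–C(=O)– → anhydride.
  CH(CH2OH): pendant –CH2OH on an sp³ backbone C → alcohol.
  CH2CONHCH2: –C(=O)–N– linkage → amide (the N is not an amine).
  CH(COOCH3): pendant –COOCH3: carbonyl C bonded to C and –OCH3 → ester.
  CH(NHCOCH3): pendant –NHC(=O)CH3: N bonded to a carbonyl → amide (not amine).
  CN: –C≡N: carbon triple-bonded to nitrogen → nitrile.
Amine appears at: H2NCH2, CH(NH2) → 2.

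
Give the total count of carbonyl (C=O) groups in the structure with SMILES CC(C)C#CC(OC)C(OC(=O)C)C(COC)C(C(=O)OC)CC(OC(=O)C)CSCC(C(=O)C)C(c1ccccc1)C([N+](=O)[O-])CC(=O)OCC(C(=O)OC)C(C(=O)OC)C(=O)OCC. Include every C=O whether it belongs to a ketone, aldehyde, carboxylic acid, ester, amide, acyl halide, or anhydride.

8

CH(OCOCH3): ester, 1 C=O (running total 1).
CH(COOCH3): ester, 1 C=O (running total 2).
CH(OCOCH3): ester, 1 C=O (running total 3).
CH(COCH3): ketone, 1 C=O (running total 4).
CH2COOCH2: ester, 1 C=O (running total 5).
CH(COOCH3): ester, 1 C=O (running total 6).
CH(COOCH3): ester, 1 C=O (running total 7).
COOCH2CH3: ester, 1 C=O (running total 8).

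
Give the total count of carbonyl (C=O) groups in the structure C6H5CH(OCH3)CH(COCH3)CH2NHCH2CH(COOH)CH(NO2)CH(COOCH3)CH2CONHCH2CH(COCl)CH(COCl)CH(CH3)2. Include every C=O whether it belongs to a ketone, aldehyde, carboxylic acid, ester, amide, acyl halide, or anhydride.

6

CH(COCH3): ketone, 1 C=O (running total 1).
CH(COOH): carboxylic acid, 1 C=O (running total 2).
CH(COOCH3): ester, 1 C=O (running total 3).
CH2CONHCH2: amide, 1 C=O (running total 4).
CH(COCl): acyl halide, 1 C=O (running total 5).
CH(COCl): acyl halide, 1 C=O (running total 6).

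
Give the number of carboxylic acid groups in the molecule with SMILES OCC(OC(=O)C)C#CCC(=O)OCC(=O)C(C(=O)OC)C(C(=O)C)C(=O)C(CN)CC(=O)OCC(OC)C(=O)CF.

0

Reading the structure from left to right:
  HOCH2: HO– on an sp³ carbon → alcohol.
  CH(OCOCH3): pendant –OC(=O)CH3: an acyloxy group → ester.
  C≡C: C≡C triple bond → alkyne.
  CH2COOCH2: –C(=O)–O–C with C on the carbonyl side → ester.
  CO: –C(=O)– with carbon on both sides → ketone.
  CH(COOCH3): pendant –COOCH3: carbonyl C bonded to C and –OCH3 → ester.
  CH(COCH3): pendant –COCH3: carbonyl C bonded to two carbons → ketone.
  CO: –C(=O)– with carbon on both sides → ketone.
  CH(CH2NH2): pendant –CH2NH2: N on sp³ C, no adjacent C=O → amine.
  CH2COOCH2: –C(=O)–O–C with C on the carbonyl side → ester.
  CH(OCH3): pendant –OCH3: C–O–C with sp³ C, no adjacent C=O → ether.
  CO: –C(=O)– with carbon on both sides → ketone.
  CH2F: halogen on an sp³ carbon → alkyl halide.
No segment is a carboxylic acid: HOCH2 is alcohol, not carboxylic acid; CH(OCOCH3) is ester, not carboxylic acid; CH2COOCH2 is ester, not carboxylic acid. → 0.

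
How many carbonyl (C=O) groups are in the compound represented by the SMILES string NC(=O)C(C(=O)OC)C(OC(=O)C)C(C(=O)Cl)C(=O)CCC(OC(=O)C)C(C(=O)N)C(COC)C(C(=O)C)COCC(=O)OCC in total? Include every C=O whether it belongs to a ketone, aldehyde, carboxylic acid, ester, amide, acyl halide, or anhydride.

9

H2NCO: amide, 1 C=O (running total 1).
CH(COOCH3): ester, 1 C=O (running total 2).
CH(OCOCH3): ester, 1 C=O (running total 3).
CH(COCl): acyl halide, 1 C=O (running total 4).
CO: ketone, 1 C=O (running total 5).
CH(OCOCH3): ester, 1 C=O (running total 6).
CH(CONH2): amide, 1 C=O (running total 7).
CH(COCH3): ketone, 1 C=O (running total 8).
COOCH2CH3: ester, 1 C=O (running total 9).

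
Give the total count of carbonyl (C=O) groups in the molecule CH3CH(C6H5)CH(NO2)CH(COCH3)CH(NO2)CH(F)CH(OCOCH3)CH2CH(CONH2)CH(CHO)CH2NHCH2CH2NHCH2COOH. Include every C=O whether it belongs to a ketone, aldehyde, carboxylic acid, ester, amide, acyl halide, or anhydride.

CH(COCH3): ketone, 1 C=O (running total 1).
CH(OCOCH3): ester, 1 C=O (running total 2).
CH(CONH2): amide, 1 C=O (running total 3).
CH(CHO): aldehyde, 1 C=O (running total 4).
COOH: carboxylic acid, 1 C=O (running total 5).

5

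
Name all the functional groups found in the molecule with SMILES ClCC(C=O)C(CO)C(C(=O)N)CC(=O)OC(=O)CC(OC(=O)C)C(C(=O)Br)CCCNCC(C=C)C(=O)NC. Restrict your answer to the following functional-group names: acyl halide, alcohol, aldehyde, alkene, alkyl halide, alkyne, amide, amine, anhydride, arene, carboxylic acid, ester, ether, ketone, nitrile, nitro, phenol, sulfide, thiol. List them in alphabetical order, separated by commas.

Working along the chain:
  ClCH2: halogen on an sp³ carbon → alkyl halide.
  CH(CHO): pendant –CHO: carbonyl C bonded to C and H → aldehyde.
  CH(CH2OH): pendant –CH2OH on an sp³ backbone C → alcohol.
  CH(CONH2): pendant –CONH2: carbonyl C bonded to C and N → amide.
  CH2CO-O-COCH2: two acyl groups sharing one oxygen, –C(=O)–O–C(=O)– → anhydride.
  CH(OCOCH3): pendant –OC(=O)CH3: an acyloxy group → ester.
  CH(COBr): pendant –C(=O)X: carbonyl C bonded to C and halogen → acyl halide.
  CH2NHCH2: C–N–C with sp³ carbons and no adjacent C=O → amine (secondary).
  CH(CH=CH2): pendant –CH=CH2: C=C double bond → alkene.
  CONHCH3: –C(=O)NHCH3: carbonyl C bonded to C and to N → amide (the N is not an amine).

acyl halide, alcohol, aldehyde, alkene, alkyl halide, amide, amine, anhydride, ester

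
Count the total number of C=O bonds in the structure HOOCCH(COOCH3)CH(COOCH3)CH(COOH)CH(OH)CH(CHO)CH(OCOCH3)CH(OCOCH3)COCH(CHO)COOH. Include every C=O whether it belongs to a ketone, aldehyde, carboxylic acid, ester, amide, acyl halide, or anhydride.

HOOC: carboxylic acid, 1 C=O (running total 1).
CH(COOCH3): ester, 1 C=O (running total 2).
CH(COOCH3): ester, 1 C=O (running total 3).
CH(COOH): carboxylic acid, 1 C=O (running total 4).
CH(CHO): aldehyde, 1 C=O (running total 5).
CH(OCOCH3): ester, 1 C=O (running total 6).
CH(OCOCH3): ester, 1 C=O (running total 7).
CO: ketone, 1 C=O (running total 8).
CH(CHO): aldehyde, 1 C=O (running total 9).
COOH: carboxylic acid, 1 C=O (running total 10).

10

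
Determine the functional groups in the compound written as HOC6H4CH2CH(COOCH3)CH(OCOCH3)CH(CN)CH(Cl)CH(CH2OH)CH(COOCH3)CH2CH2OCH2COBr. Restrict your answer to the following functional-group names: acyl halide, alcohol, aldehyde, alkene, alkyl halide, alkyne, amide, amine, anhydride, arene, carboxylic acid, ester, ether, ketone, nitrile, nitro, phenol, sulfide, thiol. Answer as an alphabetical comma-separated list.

Reading the structure from left to right:
  HOC6H4: –OH attached directly to an aromatic ring → phenol (not alcohol); the ring itself is an arene.
  CH(COOCH3): pendant –COOCH3: carbonyl C bonded to C and –OCH3 → ester.
  CH(OCOCH3): pendant –OC(=O)CH3: an acyloxy group → ester.
  CH(CN): pendant –C≡N: nitrile.
  CH(Cl): halogen on an sp³ carbon → alkyl halide.
  CH(CH2OH): pendant –CH2OH on an sp³ backbone C → alcohol.
  CH(COOCH3): pendant –COOCH3: carbonyl C bonded to C and –OCH3 → ester.
  CH2OCH2: C–O–C with sp³ carbons on both sides and no adjacent C=O → ether.
  COBr: –C(=O)Br: carbonyl C bonded to C and to a halogen → acyl halide (not alkyl halide).

acyl halide, alcohol, alkyl halide, arene, ester, ether, nitrile, phenol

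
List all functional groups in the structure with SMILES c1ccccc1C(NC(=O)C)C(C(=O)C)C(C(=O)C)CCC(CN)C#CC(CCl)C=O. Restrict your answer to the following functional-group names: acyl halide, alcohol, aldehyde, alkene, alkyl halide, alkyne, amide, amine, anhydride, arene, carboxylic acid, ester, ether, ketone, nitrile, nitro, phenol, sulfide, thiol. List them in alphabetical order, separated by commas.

aldehyde, alkyl halide, alkyne, amide, amine, arene, ketone

C6H5– phenyl ring → arene.
pendant –NHC(=O)CH3: N bonded to a carbonyl → amide (not amine).
pendant –COCH3: carbonyl C bonded to two carbons → ketone.
pendant –COCH3: carbonyl C bonded to two carbons → ketone.
pendant –CH2NH2: N on sp³ C, no adjacent C=O → amine.
C≡C triple bond → alkyne.
pendant –CH2X: halogen on sp³ carbon → alkyl halide.
terminal –CHO: carbonyl C bonded to H and C → aldehyde.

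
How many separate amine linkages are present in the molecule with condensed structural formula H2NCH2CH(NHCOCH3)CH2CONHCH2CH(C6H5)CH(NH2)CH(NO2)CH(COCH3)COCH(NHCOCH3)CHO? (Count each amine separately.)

Working along the chain:
  H2NCH2: –NH2 on an sp³ carbon with no adjacent C=O → amine.
  CH(NHCOCH3): pendant –NHC(=O)CH3: N bonded to a carbonyl → amide (not amine).
  CH2CONHCH2: –C(=O)–N– linkage → amide (the N is not an amine).
  CH(C6H5): pendant –C6H5: benzene ring → arene.
  CH(NH2): –NH2 on an sp³ carbon with no adjacent C=O → amine.
  CH(NO2): –NO2 on an sp³ carbon → nitro (the N=O is not a carbonyl).
  CH(COCH3): pendant –COCH3: carbonyl C bonded to two carbons → ketone.
  CO: –C(=O)– with carbon on both sides → ketone.
  CH(NHCOCH3): pendant –NHC(=O)CH3: N bonded to a carbonyl → amide (not amine).
  CHO: terminal –CHO: carbonyl C bonded to H and C → aldehyde.
Amine appears at: H2NCH2, CH(NH2) → 2.

2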